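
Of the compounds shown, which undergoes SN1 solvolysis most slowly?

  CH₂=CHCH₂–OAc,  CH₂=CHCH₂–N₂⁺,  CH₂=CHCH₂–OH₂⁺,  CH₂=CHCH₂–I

CH₂=CHCH₂–OAc

Same R in every case — rank the leaving groups.
Rank by basicity of the departing species: weakest base leaves most easily.
CH₂=CHCH₂–N₂⁺ loses N₂: no meaningful conjugate acid; N₂ departs as an exceptionally stable neutral molecule
CH₂=CHCH₂–I loses I⁻: pKₐ(HI) ≈ -10
CH₂=CHCH₂–OH₂⁺ loses H₂O: pKₐ(H₃O⁺) ≈ -1.7
CH₂=CHCH₂–OAc loses AcO⁻: pKₐ(CH₃COOH) ≈ 4.8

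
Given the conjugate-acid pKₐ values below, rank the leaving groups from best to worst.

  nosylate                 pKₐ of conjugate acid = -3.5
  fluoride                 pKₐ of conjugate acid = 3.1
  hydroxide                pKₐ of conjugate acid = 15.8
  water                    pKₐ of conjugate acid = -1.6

Lower conjugate-acid pKₐ ⇒ weaker base ⇒ better leaving group.
Sorting by the given values: nosylate (-3.5), water (-1.6), fluoride (3.1), hydroxide (15.8).

nosylate > water > fluoride > hydroxide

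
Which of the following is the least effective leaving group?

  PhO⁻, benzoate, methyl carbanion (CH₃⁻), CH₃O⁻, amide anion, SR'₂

Rank by basicity of the departing species: weakest base leaves most easily.
SR'₂: pKₐ(R'₂SH⁺) ≈ -7
benzoate: pKₐ(C₆H₅COOH) ≈ 4.2
PhO⁻: pKₐ(C₆H₅OH (phenol)) ≈ 10
CH₃O⁻: pKₐ(CH₃OH) ≈ 15.5
amide anion: pKₐ(NH₃) ≈ 38
methyl carbanion (CH₃⁻): pKₐ(CH₄) ≈ 48

methyl carbanion (CH₃⁻)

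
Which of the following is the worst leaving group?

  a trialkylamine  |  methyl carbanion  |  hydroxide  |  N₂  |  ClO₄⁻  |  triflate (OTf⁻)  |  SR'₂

methyl carbanion

Leaving-group ability tracks the stability of the departed species; conjugate-acid pKₐ is the usual yardstick (lower pKₐ → better LG).
N₂: no meaningful conjugate acid; N₂ departs as an exceptionally stable neutral molecule
triflate (OTf⁻): pKₐ(CF₃SO₃H (triflic acid)) ≈ -14
ClO₄⁻: pKₐ(HClO₄) ≈ -10
SR'₂: pKₐ(R'₂SH⁺) ≈ -7
a trialkylamine: pKₐ(R'₃NH⁺) ≈ 10.7
hydroxide: pKₐ(H₂O) ≈ 15.7
methyl carbanion: pKₐ(CH₄) ≈ 48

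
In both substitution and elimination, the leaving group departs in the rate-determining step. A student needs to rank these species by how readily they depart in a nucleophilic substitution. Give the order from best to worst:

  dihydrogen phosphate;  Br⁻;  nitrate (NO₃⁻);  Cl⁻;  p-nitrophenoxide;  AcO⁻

Br⁻ > Cl⁻ > nitrate (NO₃⁻) > dihydrogen phosphate > AcO⁻ > p-nitrophenoxide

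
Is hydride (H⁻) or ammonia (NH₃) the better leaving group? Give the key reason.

ammonia (NH₃) is the better leaving group.
pKₐ(NH₄⁺) ≈ 9.2 versus pKₐ(H₂) ≈ 36: ammonia (NH₃) is the much weaker base.
Neutral but moderately basic; leaves from R–NH₃⁺.

ammonia (NH₃)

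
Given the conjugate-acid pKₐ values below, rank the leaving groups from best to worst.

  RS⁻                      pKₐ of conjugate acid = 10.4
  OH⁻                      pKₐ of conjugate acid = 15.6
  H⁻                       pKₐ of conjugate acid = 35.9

RS⁻ > OH⁻ > H⁻

Lower conjugate-acid pKₐ ⇒ weaker base ⇒ better leaving group.
Sorting by the given values: RS⁻ (10.4), OH⁻ (15.6), H⁻ (35.9).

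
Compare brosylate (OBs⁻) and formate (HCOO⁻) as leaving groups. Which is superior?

brosylate (OBs⁻) is the better leaving group.
pKₐ(p-BrC₆H₄SO₃H) ≈ -2.8 versus pKₐ(HCOOH) ≈ 3.8: brosylate (OBs⁻) is the much weaker base.
Arenesulfonate with a p-bromo substituent.

brosylate (OBs⁻)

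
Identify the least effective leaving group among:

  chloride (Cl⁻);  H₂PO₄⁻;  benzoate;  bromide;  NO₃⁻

Leaving-group ability tracks the stability of the departed species; conjugate-acid pKₐ is the usual yardstick (lower pKₐ → better LG).
bromide: pKₐ(HBr) ≈ -9
chloride (Cl⁻): pKₐ(HCl) ≈ -7
NO₃⁻: pKₐ(HNO₃) ≈ -1.3
H₂PO₄⁻: pKₐ(H₃PO₄) ≈ 2.1
benzoate: pKₐ(C₆H₅COOH) ≈ 4.2

benzoate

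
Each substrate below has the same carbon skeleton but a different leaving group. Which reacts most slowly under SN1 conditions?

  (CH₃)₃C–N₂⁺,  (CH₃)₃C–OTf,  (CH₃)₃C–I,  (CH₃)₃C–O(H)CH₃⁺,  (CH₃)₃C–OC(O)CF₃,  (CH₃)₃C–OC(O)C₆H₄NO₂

(CH₃)₃C–OC(O)C₆H₄NO₂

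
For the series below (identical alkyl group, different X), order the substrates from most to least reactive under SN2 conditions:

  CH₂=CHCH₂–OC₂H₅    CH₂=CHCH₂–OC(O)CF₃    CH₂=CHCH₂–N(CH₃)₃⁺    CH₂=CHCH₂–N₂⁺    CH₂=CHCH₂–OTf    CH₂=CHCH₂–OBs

CH₂=CHCH₂–N₂⁺ > CH₂=CHCH₂–OTf > CH₂=CHCH₂–OBs > CH₂=CHCH₂–OC(O)CF₃ > CH₂=CHCH₂–N(CH₃)₃⁺ > CH₂=CHCH₂–OC₂H₅

Identical carbon frameworks mean the comparison reduces to leaving-group quality.
Leaving-group ability tracks the stability of the departed species; conjugate-acid pKₐ is the usual yardstick (lower pKₐ → better LG).
CH₂=CHCH₂–N₂⁺ loses N₂: no meaningful conjugate acid; N₂ departs as an exceptionally stable neutral molecule
CH₂=CHCH₂–OTf loses OTf⁻: pKₐ(CF₃SO₃H (triflic acid)) ≈ -14
CH₂=CHCH₂–OBs loses OBs⁻: pKₐ(p-BrC₆H₄SO₃H) ≈ -2.8
CH₂=CHCH₂–OC(O)CF₃ loses CF₃COO⁻: pKₐ(CF₃COOH) ≈ 0.2
CH₂=CHCH₂–N(CH₃)₃⁺ loses NR'₃: pKₐ(R'₃NH⁺) ≈ 10.7
CH₂=CHCH₂–OC₂H₅ loses CH₃CH₂O⁻: pKₐ(CH₃CH₂OH) ≈ 16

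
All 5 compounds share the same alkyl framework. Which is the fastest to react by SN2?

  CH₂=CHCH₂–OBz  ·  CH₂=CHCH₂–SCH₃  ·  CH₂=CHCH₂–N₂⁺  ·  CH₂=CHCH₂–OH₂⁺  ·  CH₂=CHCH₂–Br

CH₂=CHCH₂–N₂⁺

With the same alkyl group throughout, only the leaving group differentiates the rates.
A good leaving group is a weak base: the lower the pKₐ of its conjugate acid, the more readily it departs.
CH₂=CHCH₂–N₂⁺ loses N₂: no meaningful conjugate acid; N₂ departs as an exceptionally stable neutral molecule
CH₂=CHCH₂–Br loses Br⁻: pKₐ(HBr) ≈ -9
CH₂=CHCH₂–OH₂⁺ loses H₂O: pKₐ(H₃O⁺) ≈ -1.7
CH₂=CHCH₂–OBz loses PhCOO⁻: pKₐ(C₆H₅COOH) ≈ 4.2
CH₂=CHCH₂–SCH₃ loses RS⁻: pKₐ(RSH (a thiol)) ≈ 10.5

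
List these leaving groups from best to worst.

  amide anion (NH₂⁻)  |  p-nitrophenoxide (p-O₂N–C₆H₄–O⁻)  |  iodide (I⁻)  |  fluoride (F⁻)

iodide (I⁻) > fluoride (F⁻) > p-nitrophenoxide (p-O₂N–C₆H₄–O⁻) > amide anion (NH₂⁻)

Rank by basicity of the departing species: weakest base leaves most easily.
iodide (I⁻): pKₐ(HI) ≈ -10
fluoride (F⁻): pKₐ(HF) ≈ 3.2
p-nitrophenoxide (p-O₂N–C₆H₄–O⁻): pKₐ(p-nitrophenol) ≈ 7.2
amide anion (NH₂⁻): pKₐ(NH₃) ≈ 38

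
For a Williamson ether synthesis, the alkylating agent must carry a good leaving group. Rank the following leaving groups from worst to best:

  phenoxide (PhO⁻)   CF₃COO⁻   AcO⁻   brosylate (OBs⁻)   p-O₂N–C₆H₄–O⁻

Leaving-group ability tracks the stability of the departed species; conjugate-acid pKₐ is the usual yardstick (lower pKₐ → better LG).
brosylate (OBs⁻): pKₐ(p-BrC₆H₄SO₃H) ≈ -2.8
CF₃COO⁻: pKₐ(CF₃COOH) ≈ 0.2 — strongly electron-withdrawing CF₃ stabilises the carboxylate
AcO⁻: pKₐ(CH₃COOH) ≈ 4.8
p-O₂N–C₆H₄–O⁻: pKₐ(p-nitrophenol) ≈ 7.2 — nitro group delocalises the charge; the classic chromogenic LG
phenoxide (PhO⁻): pKₐ(C₆H₅OH (phenol)) ≈ 10 — resonance into the ring helps, but still a poor LG
Listed from poorest to best leaving group as asked.

phenoxide (PhO⁻) < p-O₂N–C₆H₄–O⁻ < AcO⁻ < CF₃COO⁻ < brosylate (OBs⁻)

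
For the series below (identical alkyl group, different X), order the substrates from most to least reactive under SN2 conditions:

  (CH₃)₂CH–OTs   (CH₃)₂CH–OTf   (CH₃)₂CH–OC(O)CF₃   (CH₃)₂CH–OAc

Same R in every case — rank the leaving groups.
A good leaving group is a weak base: the lower the pKₐ of its conjugate acid, the more readily it departs.
(CH₃)₂CH–OTf loses OTf⁻: pKₐ(CF₃SO₃H (triflic acid)) ≈ -14
(CH₃)₂CH–OTs loses OTs⁻: pKₐ(p-CH₃C₆H₄SO₃H (TsOH)) ≈ -2.8
(CH₃)₂CH–OC(O)CF₃ loses CF₃COO⁻: pKₐ(CF₃COOH) ≈ 0.2
(CH₃)₂CH–OAc loses AcO⁻: pKₐ(CH₃COOH) ≈ 4.8

(CH₃)₂CH–OTf > (CH₃)₂CH–OTs > (CH₃)₂CH–OC(O)CF₃ > (CH₃)₂CH–OAc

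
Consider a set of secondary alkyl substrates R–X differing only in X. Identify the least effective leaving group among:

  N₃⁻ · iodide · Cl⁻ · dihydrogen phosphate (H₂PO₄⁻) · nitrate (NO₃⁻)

Rank by basicity of the departing species: weakest base leaves most easily.
iodide: pKₐ(HI) ≈ -10
Cl⁻: pKₐ(HCl) ≈ -7
nitrate (NO₃⁻): pKₐ(HNO₃) ≈ -1.3
dihydrogen phosphate (H₂PO₄⁻): pKₐ(H₃PO₄) ≈ 2.1
N₃⁻: pKₐ(HN₃) ≈ 4.7

N₃⁻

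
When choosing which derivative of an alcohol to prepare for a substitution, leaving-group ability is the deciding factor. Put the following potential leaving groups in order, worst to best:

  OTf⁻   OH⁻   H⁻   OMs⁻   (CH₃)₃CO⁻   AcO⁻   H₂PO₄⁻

H⁻ < (CH₃)₃CO⁻ < OH⁻ < AcO⁻ < H₂PO₄⁻ < OMs⁻ < OTf⁻

Rank by basicity of the departing species: weakest base leaves most easily.
OTf⁻: pKₐ(CF₃SO₃H (triflic acid)) ≈ -14 — charge spread over three oxygens and a CF₃ group; the premier leaving group in synthesis
OMs⁻: pKₐ(CH₃SO₃H (MsOH)) ≈ -1.9 — resonance-delocalised alkanesulfonate
H₂PO₄⁻: pKₐ(H₃PO₄) ≈ 2.1
AcO⁻: pKₐ(CH₃COOH) ≈ 4.8 — resonance-stabilised but still a weak base
OH⁻: pKₐ(H₂O) ≈ 15.7 — strong base; essentially never leaves without prior activation
(CH₃)₃CO⁻: pKₐ(t-BuOH) ≈ 18 — bulky, strongly basic alkoxide
H⁻: pKₐ(H₂) ≈ 36
Listed from poorest to best leaving group as asked.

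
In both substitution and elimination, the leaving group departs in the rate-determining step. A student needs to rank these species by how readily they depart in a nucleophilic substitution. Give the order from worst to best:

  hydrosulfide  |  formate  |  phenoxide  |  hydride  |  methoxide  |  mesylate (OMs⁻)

hydride < methoxide < phenoxide < hydrosulfide < formate < mesylate (OMs⁻)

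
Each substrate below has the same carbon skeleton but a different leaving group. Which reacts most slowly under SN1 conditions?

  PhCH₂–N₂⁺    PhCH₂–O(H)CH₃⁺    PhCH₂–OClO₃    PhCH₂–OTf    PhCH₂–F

Identical carbon frameworks mean the comparison reduces to leaving-group quality.
Rank by basicity of the departing species: weakest base leaves most easily.
PhCH₂–N₂⁺ loses N₂: no meaningful conjugate acid; N₂ departs as an exceptionally stable neutral molecule
PhCH₂–OTf loses OTf⁻: pKₐ(CF₃SO₃H (triflic acid)) ≈ -14
PhCH₂–OClO₃ loses ClO₄⁻: pKₐ(HClO₄) ≈ -10
PhCH₂–O(H)CH₃⁺ loses R'OH: pKₐ(R'OH₂⁺) ≈ -2.4
PhCH₂–F loses F⁻: pKₐ(HF) ≈ 3.2

PhCH₂–F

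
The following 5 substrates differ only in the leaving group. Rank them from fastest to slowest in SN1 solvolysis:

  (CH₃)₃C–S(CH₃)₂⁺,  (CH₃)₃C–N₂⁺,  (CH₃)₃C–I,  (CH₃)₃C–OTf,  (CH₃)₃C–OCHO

(CH₃)₃C–N₂⁺ > (CH₃)₃C–OTf > (CH₃)₃C–I > (CH₃)₃C–S(CH₃)₂⁺ > (CH₃)₃C–OCHO

With the same alkyl group throughout, only the leaving group differentiates the rates.
Leaving-group ability tracks the stability of the departed species; conjugate-acid pKₐ is the usual yardstick (lower pKₐ → better LG).
(CH₃)₃C–N₂⁺ loses N₂: no meaningful conjugate acid; N₂ departs as an exceptionally stable neutral molecule
(CH₃)₃C–OTf loses OTf⁻: pKₐ(CF₃SO₃H (triflic acid)) ≈ -14
(CH₃)₃C–I loses I⁻: pKₐ(HI) ≈ -10
(CH₃)₃C–S(CH₃)₂⁺ loses SR'₂: pKₐ(R'₂SH⁺) ≈ -7
(CH₃)₃C–OCHO loses HCOO⁻: pKₐ(HCOOH) ≈ 3.8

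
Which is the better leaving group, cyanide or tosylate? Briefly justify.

tosylate is the better leaving group.
pKₐ(p-CH₃C₆H₄SO₃H (TsOH)) ≈ -2.8 versus pKₐ(HCN) ≈ 9.2: tosylate is the much weaker base.
Resonance-delocalised arenesulfonate.

tosylate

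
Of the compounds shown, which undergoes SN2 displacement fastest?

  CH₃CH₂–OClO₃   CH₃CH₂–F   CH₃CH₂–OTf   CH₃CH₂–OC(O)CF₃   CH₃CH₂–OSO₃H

CH₃CH₂–OTf

Same R in every case — rank the leaving groups.
Rank by basicity of the departing species: weakest base leaves most easily.
CH₃CH₂–OTf loses OTf⁻: pKₐ(CF₃SO₃H (triflic acid)) ≈ -14
CH₃CH₂–OClO₃ loses ClO₄⁻: pKₐ(HClO₄) ≈ -10
CH₃CH₂–OSO₃H loses HSO₄⁻: pKₐ(H₂SO₄) ≈ -3
CH₃CH₂–OC(O)CF₃ loses CF₃COO⁻: pKₐ(CF₃COOH) ≈ 0.2
CH₃CH₂–F loses F⁻: pKₐ(HF) ≈ 3.2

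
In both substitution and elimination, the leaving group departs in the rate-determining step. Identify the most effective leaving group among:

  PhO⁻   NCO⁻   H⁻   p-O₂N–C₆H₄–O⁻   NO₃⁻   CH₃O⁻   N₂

N₂

Leaving-group ability tracks the stability of the departed species; conjugate-acid pKₐ is the usual yardstick (lower pKₐ → better LG).
N₂: no meaningful conjugate acid; N₂ departs as an exceptionally stable neutral molecule
NO₃⁻: pKₐ(HNO₃) ≈ -1.3
NCO⁻: pKₐ(HOCN) ≈ 3.5
p-O₂N–C₆H₄–O⁻: pKₐ(p-nitrophenol) ≈ 7.2
PhO⁻: pKₐ(C₆H₅OH (phenol)) ≈ 10
CH₃O⁻: pKₐ(CH₃OH) ≈ 15.5
H⁻: pKₐ(H₂) ≈ 36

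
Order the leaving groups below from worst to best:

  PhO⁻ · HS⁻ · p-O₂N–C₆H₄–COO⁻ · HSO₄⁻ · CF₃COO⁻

PhO⁻ < HS⁻ < p-O₂N–C₆H₄–COO⁻ < CF₃COO⁻ < HSO₄⁻

Leaving-group ability tracks the stability of the departed species; conjugate-acid pKₐ is the usual yardstick (lower pKₐ → better LG).
HSO₄⁻: pKₐ(H₂SO₄) ≈ -3 — conjugate base of a strong mineral acid
CF₃COO⁻: pKₐ(CF₃COOH) ≈ 0.2 — strongly electron-withdrawing CF₃ stabilises the carboxylate
p-O₂N–C₆H₄–COO⁻: pKₐ(p-nitrobenzoic acid) ≈ 3.4 — electron-withdrawing nitro group stabilises the carboxylate
HS⁻: pKₐ(H₂S) ≈ 7
PhO⁻: pKₐ(C₆H₅OH (phenol)) ≈ 10 — resonance into the ring helps, but still a poor LG
The question asks for worst first, so the sequence is read in increasing leaving-group ability.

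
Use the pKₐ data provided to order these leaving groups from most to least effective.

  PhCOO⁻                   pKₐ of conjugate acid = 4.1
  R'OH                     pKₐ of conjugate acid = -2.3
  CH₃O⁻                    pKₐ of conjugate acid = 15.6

R'OH > PhCOO⁻ > CH₃O⁻

Lower conjugate-acid pKₐ ⇒ weaker base ⇒ better leaving group.
Sorting by the given values: R'OH (-2.3), PhCOO⁻ (4.1), CH₃O⁻ (15.6).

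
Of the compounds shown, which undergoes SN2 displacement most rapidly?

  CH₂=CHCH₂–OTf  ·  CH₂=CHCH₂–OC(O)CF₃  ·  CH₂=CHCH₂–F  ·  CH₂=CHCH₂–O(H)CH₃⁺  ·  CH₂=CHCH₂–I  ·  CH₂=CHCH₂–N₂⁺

With the same alkyl group throughout, only the leaving group differentiates the rates.
The more stable X⁻ (or X) is on its own — i.e. the weaker a base it is — the better a leaving group it makes.
CH₂=CHCH₂–N₂⁺ loses N₂: no meaningful conjugate acid; N₂ departs as an exceptionally stable neutral molecule
CH₂=CHCH₂–OTf loses OTf⁻: pKₐ(CF₃SO₃H (triflic acid)) ≈ -14
CH₂=CHCH₂–I loses I⁻: pKₐ(HI) ≈ -10
CH₂=CHCH₂–O(H)CH₃⁺ loses R'OH: pKₐ(R'OH₂⁺) ≈ -2.4
CH₂=CHCH₂–OC(O)CF₃ loses CF₃COO⁻: pKₐ(CF₃COOH) ≈ 0.2
CH₂=CHCH₂–F loses F⁻: pKₐ(HF) ≈ 3.2

CH₂=CHCH₂–N₂⁺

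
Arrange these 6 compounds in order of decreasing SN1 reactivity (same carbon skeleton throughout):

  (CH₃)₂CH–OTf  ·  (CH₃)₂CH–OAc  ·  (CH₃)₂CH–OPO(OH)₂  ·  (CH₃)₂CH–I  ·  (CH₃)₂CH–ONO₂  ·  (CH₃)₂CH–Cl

(CH₃)₂CH–OTf > (CH₃)₂CH–I > (CH₃)₂CH–Cl > (CH₃)₂CH–ONO₂ > (CH₃)₂CH–OPO(OH)₂ > (CH₃)₂CH–OAc

The skeletons are identical, so relative rate is governed entirely by leaving-group ability.
Rank by basicity of the departing species: weakest base leaves most easily.
(CH₃)₂CH–OTf loses OTf⁻: pKₐ(CF₃SO₃H (triflic acid)) ≈ -14
(CH₃)₂CH–I loses I⁻: pKₐ(HI) ≈ -10
(CH₃)₂CH–Cl loses Cl⁻: pKₐ(HCl) ≈ -7
(CH₃)₂CH–ONO₂ loses NO₃⁻: pKₐ(HNO₃) ≈ -1.3
(CH₃)₂CH–OPO(OH)₂ loses H₂PO₄⁻: pKₐ(H₃PO₄) ≈ 2.1
(CH₃)₂CH–OAc loses AcO⁻: pKₐ(CH₃COOH) ≈ 4.8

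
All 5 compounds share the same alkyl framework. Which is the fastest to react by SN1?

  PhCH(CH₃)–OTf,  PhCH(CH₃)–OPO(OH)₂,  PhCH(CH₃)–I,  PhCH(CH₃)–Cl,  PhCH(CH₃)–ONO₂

PhCH(CH₃)–OTf

With the same alkyl group throughout, only the leaving group differentiates the rates.
Rank by basicity of the departing species: weakest base leaves most easily.
PhCH(CH₃)–OTf loses OTf⁻: pKₐ(CF₃SO₃H (triflic acid)) ≈ -14
PhCH(CH₃)–I loses I⁻: pKₐ(HI) ≈ -10
PhCH(CH₃)–Cl loses Cl⁻: pKₐ(HCl) ≈ -7
PhCH(CH₃)–ONO₂ loses NO₃⁻: pKₐ(HNO₃) ≈ -1.3
PhCH(CH₃)–OPO(OH)₂ loses H₂PO₄⁻: pKₐ(H₃PO₄) ≈ 2.1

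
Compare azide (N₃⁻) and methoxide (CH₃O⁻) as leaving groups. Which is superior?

azide (N₃⁻)

azide (N₃⁻) is the better leaving group.
pKₐ(HN₃) ≈ 4.7 versus pKₐ(CH₃OH) ≈ 15.5: azide (N₃⁻) is the much weaker base.
Linear, resonance-stabilised.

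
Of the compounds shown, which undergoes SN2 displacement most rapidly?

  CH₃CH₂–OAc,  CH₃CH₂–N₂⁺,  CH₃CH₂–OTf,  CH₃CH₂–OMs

CH₃CH₂–N₂⁺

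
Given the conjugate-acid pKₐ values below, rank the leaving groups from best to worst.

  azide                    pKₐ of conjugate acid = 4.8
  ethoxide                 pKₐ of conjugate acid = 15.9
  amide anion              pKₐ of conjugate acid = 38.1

azide > ethoxide > amide anion

Lower conjugate-acid pKₐ ⇒ weaker base ⇒ better leaving group.
Sorting by the given values: azide (4.8), ethoxide (15.9), amide anion (38.1).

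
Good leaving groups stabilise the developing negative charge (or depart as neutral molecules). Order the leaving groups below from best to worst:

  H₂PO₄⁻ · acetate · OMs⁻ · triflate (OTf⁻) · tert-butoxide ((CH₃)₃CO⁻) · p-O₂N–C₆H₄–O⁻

triflate (OTf⁻): pKₐ(CF₃SO₃H (triflic acid)) ≈ -14
OMs⁻: pKₐ(CH₃SO₃H (MsOH)) ≈ -1.9
H₂PO₄⁻: pKₐ(H₃PO₄) ≈ 2.1
acetate: pKₐ(CH₃COOH) ≈ 4.8
p-O₂N–C₆H₄–O⁻: pKₐ(p-nitrophenol) ≈ 7.2
tert-butoxide ((CH₃)₃CO⁻): pKₐ(t-BuOH) ≈ 18

triflate (OTf⁻) > OMs⁻ > H₂PO₄⁻ > acetate > p-O₂N–C₆H₄–O⁻ > tert-butoxide ((CH₃)₃CO⁻)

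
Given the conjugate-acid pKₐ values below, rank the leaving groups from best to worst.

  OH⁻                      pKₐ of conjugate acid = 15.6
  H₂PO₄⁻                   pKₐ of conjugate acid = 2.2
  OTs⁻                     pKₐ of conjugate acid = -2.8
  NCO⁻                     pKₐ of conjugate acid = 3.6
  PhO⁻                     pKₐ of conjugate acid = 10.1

Lower conjugate-acid pKₐ ⇒ weaker base ⇒ better leaving group.
Sorting by the given values: OTs⁻ (-2.8), H₂PO₄⁻ (2.2), NCO⁻ (3.6), PhO⁻ (10.1), OH⁻ (15.6).

OTs⁻ > H₂PO₄⁻ > NCO⁻ > PhO⁻ > OH⁻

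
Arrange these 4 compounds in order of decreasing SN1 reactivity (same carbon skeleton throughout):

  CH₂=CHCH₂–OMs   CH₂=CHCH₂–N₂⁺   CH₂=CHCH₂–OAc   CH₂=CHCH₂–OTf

Same R in every case — rank the leaving groups.
A good leaving group is a weak base: the lower the pKₐ of its conjugate acid, the more readily it departs.
CH₂=CHCH₂–N₂⁺ loses N₂: no meaningful conjugate acid; N₂ departs as an exceptionally stable neutral molecule
CH₂=CHCH₂–OTf loses OTf⁻: pKₐ(CF₃SO₃H (triflic acid)) ≈ -14
CH₂=CHCH₂–OMs loses OMs⁻: pKₐ(CH₃SO₃H (MsOH)) ≈ -1.9
CH₂=CHCH₂–OAc loses AcO⁻: pKₐ(CH₃COOH) ≈ 4.8

CH₂=CHCH₂–N₂⁺ > CH₂=CHCH₂–OTf > CH₂=CHCH₂–OMs > CH₂=CHCH₂–OAc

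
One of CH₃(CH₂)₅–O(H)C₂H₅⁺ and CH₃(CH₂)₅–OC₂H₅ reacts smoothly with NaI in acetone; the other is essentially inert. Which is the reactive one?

From CH₃(CH₂)₅–OC₂H₅ the departing group would be CH₃CH₂O⁻ (pKₐ(CH₃CH₂OH) ≈ 16). Strong base; alkoxides do not leave unassisted.
From CH₃(CH₂)₅–O(H)C₂H₅⁺ the leaving group is R'OH (pKₐ(R'OH₂⁺) ≈ -2.4). Neutral; leaves from a protonated ether (an oxonium ion, R–O(H)R'⁺).
(In practice CH₃(CH₂)₅–O(H)C₂H₅⁺ is made from CH₃(CH₂)₅–OC₂H₅ by protonation with concentrated HBr, allowing neutral ethanol, rather than ethoxide, to depart.)

CH₃(CH₂)₅–O(H)C₂H₅⁺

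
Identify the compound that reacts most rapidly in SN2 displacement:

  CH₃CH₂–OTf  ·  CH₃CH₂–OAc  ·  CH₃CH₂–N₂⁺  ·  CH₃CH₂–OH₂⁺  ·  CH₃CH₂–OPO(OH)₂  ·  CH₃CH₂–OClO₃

CH₃CH₂–N₂⁺

The skeletons are identical, so relative rate is governed entirely by leaving-group ability.
Rank by basicity of the departing species: weakest base leaves most easily.
CH₃CH₂–N₂⁺ loses N₂: no meaningful conjugate acid; N₂ departs as an exceptionally stable neutral molecule
CH₃CH₂–OTf loses OTf⁻: pKₐ(CF₃SO₃H (triflic acid)) ≈ -14
CH₃CH₂–OClO₃ loses ClO₄⁻: pKₐ(HClO₄) ≈ -10
CH₃CH₂–OH₂⁺ loses H₂O: pKₐ(H₃O⁺) ≈ -1.7
CH₃CH₂–OPO(OH)₂ loses H₂PO₄⁻: pKₐ(H₃PO₄) ≈ 2.1
CH₃CH₂–OAc loses AcO⁻: pKₐ(CH₃COOH) ≈ 4.8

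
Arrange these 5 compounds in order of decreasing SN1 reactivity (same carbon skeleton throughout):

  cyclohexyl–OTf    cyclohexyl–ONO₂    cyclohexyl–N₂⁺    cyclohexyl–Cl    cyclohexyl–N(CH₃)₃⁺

cyclohexyl–N₂⁺ > cyclohexyl–OTf > cyclohexyl–Cl > cyclohexyl–ONO₂ > cyclohexyl–N(CH₃)₃⁺

With the same alkyl group throughout, only the leaving group differentiates the rates.
Leaving-group ability tracks the stability of the departed species; conjugate-acid pKₐ is the usual yardstick (lower pKₐ → better LG).
cyclohexyl–N₂⁺ loses N₂: no meaningful conjugate acid; N₂ departs as an exceptionally stable neutral molecule
cyclohexyl–OTf loses OTf⁻: pKₐ(CF₃SO₃H (triflic acid)) ≈ -14
cyclohexyl–Cl loses Cl⁻: pKₐ(HCl) ≈ -7
cyclohexyl–ONO₂ loses NO₃⁻: pKₐ(HNO₃) ≈ -1.3
cyclohexyl–N(CH₃)₃⁺ loses NR'₃: pKₐ(R'₃NH⁺) ≈ 10.7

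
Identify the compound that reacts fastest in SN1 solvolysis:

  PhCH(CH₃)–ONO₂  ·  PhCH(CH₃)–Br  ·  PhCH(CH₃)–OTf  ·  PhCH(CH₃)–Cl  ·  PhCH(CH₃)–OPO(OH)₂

Identical carbon frameworks mean the comparison reduces to leaving-group quality.
Rank by basicity of the departing species: weakest base leaves most easily.
PhCH(CH₃)–OTf loses OTf⁻: pKₐ(CF₃SO₃H (triflic acid)) ≈ -14
PhCH(CH₃)–Br loses Br⁻: pKₐ(HBr) ≈ -9
PhCH(CH₃)–Cl loses Cl⁻: pKₐ(HCl) ≈ -7
PhCH(CH₃)–ONO₂ loses NO₃⁻: pKₐ(HNO₃) ≈ -1.3
PhCH(CH₃)–OPO(OH)₂ loses H₂PO₄⁻: pKₐ(H₃PO₄) ≈ 2.1

PhCH(CH₃)–OTf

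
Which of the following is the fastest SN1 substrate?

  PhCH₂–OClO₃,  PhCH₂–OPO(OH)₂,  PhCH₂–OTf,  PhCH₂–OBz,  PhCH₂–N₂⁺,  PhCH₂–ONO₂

PhCH₂–N₂⁺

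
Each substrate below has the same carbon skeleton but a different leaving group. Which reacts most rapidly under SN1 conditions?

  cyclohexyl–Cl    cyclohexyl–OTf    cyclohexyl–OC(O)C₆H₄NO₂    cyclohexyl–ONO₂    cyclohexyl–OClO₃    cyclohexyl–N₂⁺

cyclohexyl–N₂⁺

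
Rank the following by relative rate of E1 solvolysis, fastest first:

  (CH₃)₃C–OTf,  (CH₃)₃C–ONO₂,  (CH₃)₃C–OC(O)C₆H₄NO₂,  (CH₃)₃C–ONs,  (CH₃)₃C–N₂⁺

With the same alkyl group throughout, only the leaving group differentiates the rates.
The more stable X⁻ (or X) is on its own — i.e. the weaker a base it is — the better a leaving group it makes.
(CH₃)₃C–N₂⁺ loses N₂: no meaningful conjugate acid; N₂ departs as an exceptionally stable neutral molecule
(CH₃)₃C–OTf loses OTf⁻: pKₐ(CF₃SO₃H (triflic acid)) ≈ -14
(CH₃)₃C–ONs loses ONs⁻: pKₐ(p-O₂NC₆H₄SO₃H) ≈ -3.5
(CH₃)₃C–ONO₂ loses NO₃⁻: pKₐ(HNO₃) ≈ -1.3
(CH₃)₃C–OC(O)C₆H₄NO₂ loses p-O₂N–C₆H₄–COO⁻: pKₐ(p-nitrobenzoic acid) ≈ 3.4

(CH₃)₃C–N₂⁺ > (CH₃)₃C–OTf > (CH₃)₃C–ONs > (CH₃)₃C–ONO₂ > (CH₃)₃C–OC(O)C₆H₄NO₂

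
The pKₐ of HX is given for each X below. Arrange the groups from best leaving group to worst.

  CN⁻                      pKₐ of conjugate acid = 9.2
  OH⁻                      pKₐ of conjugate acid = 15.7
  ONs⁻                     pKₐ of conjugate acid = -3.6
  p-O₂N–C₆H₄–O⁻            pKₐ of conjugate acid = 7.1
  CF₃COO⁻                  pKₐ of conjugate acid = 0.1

ONs⁻ > CF₃COO⁻ > p-O₂N–C₆H₄–O⁻ > CN⁻ > OH⁻

Lower conjugate-acid pKₐ ⇒ weaker base ⇒ better leaving group.
Sorting by the given values: ONs⁻ (-3.6), CF₃COO⁻ (0.1), p-O₂N–C₆H₄–O⁻ (7.1), CN⁻ (9.2), OH⁻ (15.7).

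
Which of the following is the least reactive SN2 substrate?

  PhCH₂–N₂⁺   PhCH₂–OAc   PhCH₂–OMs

Same R in every case — rank the leaving groups.
The more stable X⁻ (or X) is on its own — i.e. the weaker a base it is — the better a leaving group it makes.
PhCH₂–N₂⁺ loses N₂: no meaningful conjugate acid; N₂ departs as an exceptionally stable neutral molecule
PhCH₂–OMs loses OMs⁻: pKₐ(CH₃SO₃H (MsOH)) ≈ -1.9
PhCH₂–OAc loses AcO⁻: pKₐ(CH₃COOH) ≈ 4.8

PhCH₂–OAc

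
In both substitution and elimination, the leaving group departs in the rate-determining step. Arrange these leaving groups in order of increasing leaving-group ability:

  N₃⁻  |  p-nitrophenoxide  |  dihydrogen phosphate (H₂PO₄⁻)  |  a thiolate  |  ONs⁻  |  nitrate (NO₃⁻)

a thiolate < p-nitrophenoxide < N₃⁻ < dihydrogen phosphate (H₂PO₄⁻) < nitrate (NO₃⁻) < ONs⁻

Leaving-group ability tracks the stability of the departed species; conjugate-acid pKₐ is the usual yardstick (lower pKₐ → better LG).
ONs⁻: pKₐ(p-O₂NC₆H₄SO₃H) ≈ -3.5 — p-nitro group further stabilises the sulfonate
nitrate (NO₃⁻): pKₐ(HNO₃) ≈ -1.3 — resonance-delocalised over three oxygens
dihydrogen phosphate (H₂PO₄⁻): pKₐ(H₃PO₄) ≈ 2.1 — moderate base; biological leaving group after further activation
N₃⁻: pKₐ(HN₃) ≈ 4.7 — linear, resonance-stabilised
p-nitrophenoxide: pKₐ(p-nitrophenol) ≈ 7.2
a thiolate: pKₐ(RSH (a thiol)) ≈ 10.5
The question asks for worst first, so the sequence is read in increasing leaving-group ability.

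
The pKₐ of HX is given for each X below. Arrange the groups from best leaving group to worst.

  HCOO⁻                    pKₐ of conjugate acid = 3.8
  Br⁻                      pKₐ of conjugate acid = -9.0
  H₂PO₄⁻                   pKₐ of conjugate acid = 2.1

Br⁻ > H₂PO₄⁻ > HCOO⁻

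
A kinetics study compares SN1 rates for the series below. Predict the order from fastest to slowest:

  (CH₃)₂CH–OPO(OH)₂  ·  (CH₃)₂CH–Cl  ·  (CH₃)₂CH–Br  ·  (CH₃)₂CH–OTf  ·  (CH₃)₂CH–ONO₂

Identical carbon frameworks mean the comparison reduces to leaving-group quality.
Rank by basicity of the departing species: weakest base leaves most easily.
(CH₃)₂CH–OTf loses OTf⁻: pKₐ(CF₃SO₃H (triflic acid)) ≈ -14
(CH₃)₂CH–Br loses Br⁻: pKₐ(HBr) ≈ -9
(CH₃)₂CH–Cl loses Cl⁻: pKₐ(HCl) ≈ -7
(CH₃)₂CH–ONO₂ loses NO₃⁻: pKₐ(HNO₃) ≈ -1.3
(CH₃)₂CH–OPO(OH)₂ loses H₂PO₄⁻: pKₐ(H₃PO₄) ≈ 2.1

(CH₃)₂CH–OTf > (CH₃)₂CH–Br > (CH₃)₂CH–Cl > (CH₃)₂CH–ONO₂ > (CH₃)₂CH–OPO(OH)₂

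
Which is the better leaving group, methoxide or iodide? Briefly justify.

iodide is the better leaving group.
pKₐ(HI) ≈ -10 versus pKₐ(CH₃OH) ≈ 15.5: iodide is the much weaker base.
Large, highly polarisable; very weak base.

iodide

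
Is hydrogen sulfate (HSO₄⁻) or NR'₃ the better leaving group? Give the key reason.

hydrogen sulfate (HSO₄⁻) is the better leaving group.
pKₐ(H₂SO₄) ≈ -3 versus pKₐ(R'₃NH⁺) ≈ 10.7: hydrogen sulfate (HSO₄⁻) is the much weaker base.
Conjugate base of a strong mineral acid.

hydrogen sulfate (HSO₄⁻)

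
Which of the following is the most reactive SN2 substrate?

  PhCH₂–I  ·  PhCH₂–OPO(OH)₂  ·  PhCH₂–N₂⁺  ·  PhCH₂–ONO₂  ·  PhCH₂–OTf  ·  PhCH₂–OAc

PhCH₂–N₂⁺

Same R in every case — rank the leaving groups.
A good leaving group is a weak base: the lower the pKₐ of its conjugate acid, the more readily it departs.
PhCH₂–N₂⁺ loses N₂: no meaningful conjugate acid; N₂ departs as an exceptionally stable neutral molecule
PhCH₂–OTf loses OTf⁻: pKₐ(CF₃SO₃H (triflic acid)) ≈ -14
PhCH₂–I loses I⁻: pKₐ(HI) ≈ -10
PhCH₂–ONO₂ loses NO₃⁻: pKₐ(HNO₃) ≈ -1.3
PhCH₂–OPO(OH)₂ loses H₂PO₄⁻: pKₐ(H₃PO₄) ≈ 2.1
PhCH₂–OAc loses AcO⁻: pKₐ(CH₃COOH) ≈ 4.8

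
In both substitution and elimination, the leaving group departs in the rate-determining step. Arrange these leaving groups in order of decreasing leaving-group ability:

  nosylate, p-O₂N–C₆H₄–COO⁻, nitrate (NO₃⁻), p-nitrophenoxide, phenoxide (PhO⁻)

The more stable X⁻ (or X) is on its own — i.e. the weaker a base it is — the better a leaving group it makes.
nosylate: pKₐ(p-O₂NC₆H₄SO₃H) ≈ -3.5 — p-nitro group further stabilises the sulfonate
nitrate (NO₃⁻): pKₐ(HNO₃) ≈ -1.3
p-O₂N–C₆H₄–COO⁻: pKₐ(p-nitrobenzoic acid) ≈ 3.4 — electron-withdrawing nitro group stabilises the carboxylate
p-nitrophenoxide: pKₐ(p-nitrophenol) ≈ 7.2
phenoxide (PhO⁻): pKₐ(C₆H₅OH (phenol)) ≈ 10

nosylate > nitrate (NO₃⁻) > p-O₂N–C₆H₄–COO⁻ > p-nitrophenoxide > phenoxide (PhO⁻)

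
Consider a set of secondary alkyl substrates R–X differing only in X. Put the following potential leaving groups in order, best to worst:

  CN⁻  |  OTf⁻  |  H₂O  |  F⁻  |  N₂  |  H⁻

N₂ > OTf⁻ > H₂O > F⁻ > CN⁻ > H⁻

The more stable X⁻ (or X) is on its own — i.e. the weaker a base it is — the better a leaving group it makes.
N₂: no meaningful conjugate acid; N₂ departs as an exceptionally stable neutral molecule
OTf⁻: pKₐ(CF₃SO₃H (triflic acid)) ≈ -14
H₂O: pKₐ(H₃O⁺) ≈ -1.7
F⁻: pKₐ(HF) ≈ 3.2
CN⁻: pKₐ(HCN) ≈ 9.2
H⁻: pKₐ(H₂) ≈ 36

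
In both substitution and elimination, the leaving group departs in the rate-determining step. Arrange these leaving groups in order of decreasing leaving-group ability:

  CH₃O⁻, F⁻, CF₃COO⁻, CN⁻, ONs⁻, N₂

The more stable X⁻ (or X) is on its own — i.e. the weaker a base it is — the better a leaving group it makes.
N₂: no meaningful conjugate acid; N₂ departs as an exceptionally stable neutral molecule
ONs⁻: pKₐ(p-O₂NC₆H₄SO₃H) ≈ -3.5 — p-nitro group further stabilises the sulfonate
CF₃COO⁻: pKₐ(CF₃COOH) ≈ 0.2 — strongly electron-withdrawing CF₃ stabilises the carboxylate
F⁻: pKₐ(HF) ≈ 3.2 — small and strongly basic; the poor halide leaving group
CN⁻: pKₐ(HCN) ≈ 9.2 — sp carbon stabilises the charge somewhat, but still a poor LG
CH₃O⁻: pKₐ(CH₃OH) ≈ 15.5

N₂ > ONs⁻ > CF₃COO⁻ > F⁻ > CN⁻ > CH₃O⁻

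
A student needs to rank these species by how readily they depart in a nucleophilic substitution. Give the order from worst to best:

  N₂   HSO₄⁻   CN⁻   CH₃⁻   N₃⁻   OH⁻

N₂: no meaningful conjugate acid; N₂ departs as an exceptionally stable neutral molecule
HSO₄⁻: pKₐ(H₂SO₄) ≈ -3
N₃⁻: pKₐ(HN₃) ≈ 4.7
CN⁻: pKₐ(HCN) ≈ 9.2
OH⁻: pKₐ(H₂O) ≈ 15.7
CH₃⁻: pKₐ(CH₄) ≈ 48
The question asks for worst first, so the sequence is read in increasing leaving-group ability.

CH₃⁻ < OH⁻ < CN⁻ < N₃⁻ < HSO₄⁻ < N₂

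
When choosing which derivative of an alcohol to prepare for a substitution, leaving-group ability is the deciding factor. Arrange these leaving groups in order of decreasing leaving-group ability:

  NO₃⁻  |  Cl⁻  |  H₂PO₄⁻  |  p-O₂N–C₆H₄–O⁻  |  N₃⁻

Cl⁻ > NO₃⁻ > H₂PO₄⁻ > N₃⁻ > p-O₂N–C₆H₄–O⁻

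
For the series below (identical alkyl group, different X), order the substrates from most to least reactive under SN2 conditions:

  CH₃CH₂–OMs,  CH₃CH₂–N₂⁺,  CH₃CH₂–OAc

CH₃CH₂–N₂⁺ > CH₃CH₂–OMs > CH₃CH₂–OAc

The skeletons are identical, so relative rate is governed entirely by leaving-group ability.
Leaving-group ability tracks the stability of the departed species; conjugate-acid pKₐ is the usual yardstick (lower pKₐ → better LG).
CH₃CH₂–N₂⁺ loses N₂: no meaningful conjugate acid; N₂ departs as an exceptionally stable neutral molecule
CH₃CH₂–OMs loses OMs⁻: pKₐ(CH₃SO₃H (MsOH)) ≈ -1.9
CH₃CH₂–OAc loses AcO⁻: pKₐ(CH₃COOH) ≈ 4.8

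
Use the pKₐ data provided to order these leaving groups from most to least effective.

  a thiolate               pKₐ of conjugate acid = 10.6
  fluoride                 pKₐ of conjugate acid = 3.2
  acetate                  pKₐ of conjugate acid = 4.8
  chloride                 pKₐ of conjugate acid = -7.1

chloride > fluoride > acetate > a thiolate

Lower conjugate-acid pKₐ ⇒ weaker base ⇒ better leaving group.
Sorting by the given values: chloride (-7.1), fluoride (3.2), acetate (4.8), a thiolate (10.6).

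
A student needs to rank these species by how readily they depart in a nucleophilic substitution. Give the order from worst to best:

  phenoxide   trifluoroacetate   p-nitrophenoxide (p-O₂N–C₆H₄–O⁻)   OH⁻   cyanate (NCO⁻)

OH⁻ < phenoxide < p-nitrophenoxide (p-O₂N–C₆H₄–O⁻) < cyanate (NCO⁻) < trifluoroacetate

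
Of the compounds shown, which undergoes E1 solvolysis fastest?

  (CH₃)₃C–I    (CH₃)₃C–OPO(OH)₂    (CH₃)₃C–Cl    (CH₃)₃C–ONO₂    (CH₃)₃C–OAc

(CH₃)₃C–I

With the same alkyl group throughout, only the leaving group differentiates the rates.
Leaving-group ability tracks the stability of the departed species; conjugate-acid pKₐ is the usual yardstick (lower pKₐ → better LG).
(CH₃)₃C–I loses I⁻: pKₐ(HI) ≈ -10
(CH₃)₃C–Cl loses Cl⁻: pKₐ(HCl) ≈ -7
(CH₃)₃C–ONO₂ loses NO₃⁻: pKₐ(HNO₃) ≈ -1.3
(CH₃)₃C–OPO(OH)₂ loses H₂PO₄⁻: pKₐ(H₃PO₄) ≈ 2.1
(CH₃)₃C–OAc loses AcO⁻: pKₐ(CH₃COOH) ≈ 4.8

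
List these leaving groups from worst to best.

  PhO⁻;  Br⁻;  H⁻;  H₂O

H⁻ < PhO⁻ < H₂O < Br⁻

A good leaving group is a weak base: the lower the pKₐ of its conjugate acid, the more readily it departs.
Br⁻: pKₐ(HBr) ≈ -9 — weak base; good leaving group
H₂O: pKₐ(H₃O⁺) ≈ -1.7 — neutral; leaves from a protonated alcohol (R–OH₂⁺)
PhO⁻: pKₐ(C₆H₅OH (phenol)) ≈ 10 — resonance into the ring helps, but still a poor LG
H⁻: pKₐ(H₂) ≈ 36 — extremely strong base; leaves only in special hydride-transfer contexts
Listed from poorest to best leaving group as asked.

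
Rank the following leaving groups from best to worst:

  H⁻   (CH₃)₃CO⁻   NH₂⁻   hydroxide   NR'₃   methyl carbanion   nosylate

nosylate > NR'₃ > hydroxide > (CH₃)₃CO⁻ > H⁻ > NH₂⁻ > methyl carbanion

Rank by basicity of the departing species: weakest base leaves most easily.
nosylate: pKₐ(p-O₂NC₆H₄SO₃H) ≈ -3.5 — p-nitro group further stabilises the sulfonate
NR'₃: pKₐ(R'₃NH⁺) ≈ 10.7 — neutral but still a fairly strong base; Hofmann-elimination LG
hydroxide: pKₐ(H₂O) ≈ 15.7
(CH₃)₃CO⁻: pKₐ(t-BuOH) ≈ 18
H⁻: pKₐ(H₂) ≈ 36
NH₂⁻: pKₐ(NH₃) ≈ 38
methyl carbanion: pKₐ(CH₄) ≈ 48 — unstabilised carbanion; the worst conceivable leaving group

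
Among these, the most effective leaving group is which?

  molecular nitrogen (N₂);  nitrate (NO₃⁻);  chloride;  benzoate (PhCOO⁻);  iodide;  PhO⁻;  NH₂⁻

molecular nitrogen (N₂): no meaningful conjugate acid; N₂ departs as an exceptionally stable neutral molecule
iodide: pKₐ(HI) ≈ -10
chloride: pKₐ(HCl) ≈ -7
nitrate (NO₃⁻): pKₐ(HNO₃) ≈ -1.3
benzoate (PhCOO⁻): pKₐ(C₆H₅COOH) ≈ 4.2
PhO⁻: pKₐ(C₆H₅OH (phenol)) ≈ 10
NH₂⁻: pKₐ(NH₃) ≈ 38

molecular nitrogen (N₂)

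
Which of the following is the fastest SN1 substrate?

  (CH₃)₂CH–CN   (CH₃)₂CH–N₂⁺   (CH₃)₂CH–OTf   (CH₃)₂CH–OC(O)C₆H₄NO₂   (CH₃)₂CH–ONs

Identical carbon frameworks mean the comparison reduces to leaving-group quality.
The more stable X⁻ (or X) is on its own — i.e. the weaker a base it is — the better a leaving group it makes.
(CH₃)₂CH–N₂⁺ loses N₂: no meaningful conjugate acid; N₂ departs as an exceptionally stable neutral molecule
(CH₃)₂CH–OTf loses OTf⁻: pKₐ(CF₃SO₃H (triflic acid)) ≈ -14
(CH₃)₂CH–ONs loses ONs⁻: pKₐ(p-O₂NC₆H₄SO₃H) ≈ -3.5
(CH₃)₂CH–OC(O)C₆H₄NO₂ loses p-O₂N–C₆H₄–COO⁻: pKₐ(p-nitrobenzoic acid) ≈ 3.4
(CH₃)₂CH–CN loses CN⁻: pKₐ(HCN) ≈ 9.2

(CH₃)₂CH–N₂⁺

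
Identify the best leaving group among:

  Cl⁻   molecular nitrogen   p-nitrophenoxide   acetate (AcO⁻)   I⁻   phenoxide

molecular nitrogen

Rank by basicity of the departing species: weakest base leaves most easily.
molecular nitrogen: no meaningful conjugate acid; N₂ departs as an exceptionally stable neutral molecule
I⁻: pKₐ(HI) ≈ -10
Cl⁻: pKₐ(HCl) ≈ -7
acetate (AcO⁻): pKₐ(CH₃COOH) ≈ 4.8
p-nitrophenoxide: pKₐ(p-nitrophenol) ≈ 7.2
phenoxide: pKₐ(C₆H₅OH (phenol)) ≈ 10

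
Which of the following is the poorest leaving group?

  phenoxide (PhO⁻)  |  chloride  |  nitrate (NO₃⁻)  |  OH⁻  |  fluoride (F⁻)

OH⁻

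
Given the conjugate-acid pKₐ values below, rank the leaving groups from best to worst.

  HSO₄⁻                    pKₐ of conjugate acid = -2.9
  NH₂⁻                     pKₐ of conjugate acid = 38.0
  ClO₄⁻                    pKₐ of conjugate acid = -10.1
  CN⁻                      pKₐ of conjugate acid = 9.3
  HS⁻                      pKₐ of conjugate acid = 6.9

Lower conjugate-acid pKₐ ⇒ weaker base ⇒ better leaving group.
Sorting by the given values: ClO₄⁻ (-10.1), HSO₄⁻ (-2.9), HS⁻ (6.9), CN⁻ (9.3), NH₂⁻ (38.0).

ClO₄⁻ > HSO₄⁻ > HS⁻ > CN⁻ > NH₂⁻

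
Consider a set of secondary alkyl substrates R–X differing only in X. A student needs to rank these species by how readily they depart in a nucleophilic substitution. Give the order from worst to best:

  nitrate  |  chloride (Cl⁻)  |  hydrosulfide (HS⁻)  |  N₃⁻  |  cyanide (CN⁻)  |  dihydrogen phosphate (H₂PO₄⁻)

cyanide (CN⁻) < hydrosulfide (HS⁻) < N₃⁻ < dihydrogen phosphate (H₂PO₄⁻) < nitrate < chloride (Cl⁻)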